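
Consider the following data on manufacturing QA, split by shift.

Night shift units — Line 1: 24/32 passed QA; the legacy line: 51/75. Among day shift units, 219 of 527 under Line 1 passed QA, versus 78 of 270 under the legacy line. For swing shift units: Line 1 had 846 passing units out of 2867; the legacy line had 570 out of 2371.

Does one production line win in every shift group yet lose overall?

No

Night shift: Line 1 24/32 = 75.0%, the legacy line 51/75 = 68.0% → Line 1
Day shift: Line 1 219/527 = 41.6%, the legacy line 78/270 = 28.9% → Line 1
Swing shift: Line 1 846/2867 = 29.5%, the legacy line 570/2371 = 24.0% → Line 1
Overall: Line 1 1089/3426 = 31.8%, the legacy line 699/2716 = 25.7% → Line 1
Line 1 wins overall and in every shift group — no reversal.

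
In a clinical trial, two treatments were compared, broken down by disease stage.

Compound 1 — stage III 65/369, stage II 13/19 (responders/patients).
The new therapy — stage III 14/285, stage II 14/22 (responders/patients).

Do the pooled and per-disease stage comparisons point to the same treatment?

Stage III: Compound 1 65/369 = 17.6%, the new therapy 14/285 = 4.9% → Compound 1
Stage II: Compound 1 13/19 = 68.4%, the new therapy 14/22 = 63.6% → Compound 1
Overall: Compound 1 78/388 = 20.1%, the new therapy 28/307 = 9.1% → Compound 1
Compound 1 wins overall and in every disease group — no reversal.

Yes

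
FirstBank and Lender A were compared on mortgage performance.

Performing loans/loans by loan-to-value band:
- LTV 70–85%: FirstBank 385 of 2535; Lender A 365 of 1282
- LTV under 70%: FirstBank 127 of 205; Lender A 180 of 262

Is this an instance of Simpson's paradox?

No

LTV 70–85%: FirstBank 385/2535 = 15.2%, Lender A 365/1282 = 28.5% → Lender A
LTV under 70%: FirstBank 127/205 = 62.0%, Lender A 180/262 = 68.7% → Lender A
Overall: FirstBank 512/2740 = 18.7%, Lender A 545/1544 = 35.3% → Lender A
Lender A wins overall and in every loan-to-value group — no reversal.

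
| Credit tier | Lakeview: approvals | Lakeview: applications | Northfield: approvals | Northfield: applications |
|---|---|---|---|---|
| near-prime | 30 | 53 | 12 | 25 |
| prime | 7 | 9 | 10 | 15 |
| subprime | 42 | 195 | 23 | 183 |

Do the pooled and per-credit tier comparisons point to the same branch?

Yes

Near-prime: Lakeview 30/53 = 56.6%, Northfield 12/25 = 48.0% → Lakeview
Prime: Lakeview 7/9 = 77.8%, Northfield 10/15 = 66.7% → Lakeview
Subprime: Lakeview 42/195 = 21.5%, Northfield 23/183 = 12.6% → Lakeview
Overall: Lakeview 79/257 = 30.7%, Northfield 45/223 = 20.2% → Lakeview
Lakeview wins overall and in every credit group — no reversal.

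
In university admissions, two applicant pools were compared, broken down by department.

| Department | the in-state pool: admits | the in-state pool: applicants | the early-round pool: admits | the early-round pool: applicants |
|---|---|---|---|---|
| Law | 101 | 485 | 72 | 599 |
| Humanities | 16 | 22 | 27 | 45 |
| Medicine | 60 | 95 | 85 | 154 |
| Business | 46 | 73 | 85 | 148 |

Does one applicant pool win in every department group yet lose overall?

No

Law: the in-state pool 101/485 = 20.8%, the early-round pool 72/599 = 12.0% → the in-state pool
Humanities: the in-state pool 16/22 = 72.7%, the early-round pool 27/45 = 60.0% → the in-state pool
Medicine: the in-state pool 60/95 = 63.2%, the early-round pool 85/154 = 55.2% → the in-state pool
Business: the in-state pool 46/73 = 63.0%, the early-round pool 85/148 = 57.4% → the in-state pool
Overall: the in-state pool 223/675 = 33.0%, the early-round pool 269/946 = 28.4% → the in-state pool
The in-state pool wins overall and in every department group — no reversal.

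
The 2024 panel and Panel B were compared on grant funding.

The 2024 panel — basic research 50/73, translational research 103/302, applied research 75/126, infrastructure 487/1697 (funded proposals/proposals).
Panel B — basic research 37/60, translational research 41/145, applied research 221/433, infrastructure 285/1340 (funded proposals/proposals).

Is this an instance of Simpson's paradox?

No

Basic research: the 2024 panel 50/73 = 68.5%, Panel B 37/60 = 61.7% → the 2024 panel
Translational research: the 2024 panel 103/302 = 34.1%, Panel B 41/145 = 28.3% → the 2024 panel
Applied research: the 2024 panel 75/126 = 59.5%, Panel B 221/433 = 51.0% → the 2024 panel
Infrastructure: the 2024 panel 487/1697 = 28.7%, Panel B 285/1340 = 21.3% → the 2024 panel
Overall: the 2024 panel 715/2198 = 32.5%, Panel B 584/1978 = 29.5% → the 2024 panel
The 2024 panel wins overall and in every proposal group — no reversal.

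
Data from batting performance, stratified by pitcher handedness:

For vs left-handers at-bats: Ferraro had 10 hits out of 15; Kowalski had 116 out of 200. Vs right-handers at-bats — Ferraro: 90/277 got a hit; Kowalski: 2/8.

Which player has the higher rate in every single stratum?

Vs left-handers: Ferraro 10/15 = 66.7%, Kowalski 116/200 = 58.0% → Ferraro
Vs right-handers: Ferraro 90/277 = 32.5%, Kowalski 2/8 = 25.0% → Ferraro
Ferraro has the higher rate in both groups.

Ferraro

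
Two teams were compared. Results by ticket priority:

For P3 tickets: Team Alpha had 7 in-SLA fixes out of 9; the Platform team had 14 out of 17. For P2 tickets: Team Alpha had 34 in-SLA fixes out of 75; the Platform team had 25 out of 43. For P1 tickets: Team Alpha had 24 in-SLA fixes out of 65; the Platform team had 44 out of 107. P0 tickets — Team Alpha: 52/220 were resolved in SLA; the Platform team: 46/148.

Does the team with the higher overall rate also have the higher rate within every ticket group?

Yes

P3: Team Alpha 7/9 = 77.8%, the Platform team 14/17 = 82.4% → the Platform team
P2: Team Alpha 34/75 = 45.3%, the Platform team 25/43 = 58.1% → the Platform team
P1: Team Alpha 24/65 = 36.9%, the Platform team 44/107 = 41.1% → the Platform team
P0: Team Alpha 52/220 = 23.6%, the Platform team 46/148 = 31.1% → the Platform team
Overall: Team Alpha 117/369 = 31.7%, the Platform team 129/315 = 41.0% → the Platform team
The Platform team wins overall and in every ticket group — no reversal.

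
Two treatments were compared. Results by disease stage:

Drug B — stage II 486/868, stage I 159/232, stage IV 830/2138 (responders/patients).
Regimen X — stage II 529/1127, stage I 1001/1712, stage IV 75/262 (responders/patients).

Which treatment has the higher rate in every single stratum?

Drug B

Stage II: Drug B 486/868 = 56.0%, Regimen X 529/1127 = 46.9% → Drug B
Stage I: Drug B 159/232 = 68.5%, Regimen X 1001/1712 = 58.5% → Drug B
Stage IV: Drug B 830/2138 = 38.8%, Regimen X 75/262 = 28.6% → Drug B
Drug B has the higher rate in all 3 groups.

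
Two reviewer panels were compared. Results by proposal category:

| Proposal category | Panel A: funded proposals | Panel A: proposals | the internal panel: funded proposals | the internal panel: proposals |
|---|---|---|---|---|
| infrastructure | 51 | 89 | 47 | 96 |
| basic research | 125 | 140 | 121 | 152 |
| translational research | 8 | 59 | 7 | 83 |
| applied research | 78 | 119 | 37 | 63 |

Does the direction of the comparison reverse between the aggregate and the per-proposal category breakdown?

No

Infrastructure: Panel A 51/89 = 57.3%, the internal panel 47/96 = 49.0% → Panel A
Basic research: Panel A 125/140 = 89.3%, the internal panel 121/152 = 79.6% → Panel A
Translational research: Panel A 8/59 = 13.6%, the internal panel 7/83 = 8.4% → Panel A
Applied research: Panel A 78/119 = 65.5%, the internal panel 37/63 = 58.7% → Panel A
Overall: Panel A 262/407 = 64.4%, the internal panel 212/394 = 53.8% → Panel A
Panel A wins overall and in every proposal group — no reversal.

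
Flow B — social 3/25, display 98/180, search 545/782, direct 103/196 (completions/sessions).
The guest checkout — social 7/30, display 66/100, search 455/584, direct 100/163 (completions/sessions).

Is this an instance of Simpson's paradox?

No

Social: Flow B 3/25 = 12.0%, the guest checkout 7/30 = 23.3% → the guest checkout
Display: Flow B 98/180 = 54.4%, the guest checkout 66/100 = 66.0% → the guest checkout
Search: Flow B 545/782 = 69.7%, the guest checkout 455/584 = 77.9% → the guest checkout
Direct: Flow B 103/196 = 52.6%, the guest checkout 100/163 = 61.3% → the guest checkout
Overall: Flow B 749/1183 = 63.3%, the guest checkout 628/877 = 71.6% → the guest checkout
The guest checkout wins overall and in every traffic group — no reversal.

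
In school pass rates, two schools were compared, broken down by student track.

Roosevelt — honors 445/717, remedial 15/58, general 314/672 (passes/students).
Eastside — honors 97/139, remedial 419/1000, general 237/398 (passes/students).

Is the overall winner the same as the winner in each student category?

No

Honors: Roosevelt 445/717 = 62.1%, Eastside 97/139 = 69.8% → Eastside
Remedial: Roosevelt 15/58 = 25.9%, Eastside 419/1000 = 41.9% → Eastside
General: Roosevelt 314/672 = 46.7%, Eastside 237/398 = 59.5% → Eastside
Overall: Roosevelt 774/1447 = 53.5%, Eastside 753/1537 = 49.0% → Roosevelt
Eastside wins each student group but Roosevelt wins overall — the comparison reverses. Eastside's students skew toward remedial, which has a lower base rate.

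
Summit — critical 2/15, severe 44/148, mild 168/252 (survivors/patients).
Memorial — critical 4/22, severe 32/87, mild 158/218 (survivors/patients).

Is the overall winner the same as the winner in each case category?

Yes

Critical: Summit 2/15 = 13.3%, Memorial 4/22 = 18.2% → Memorial
Severe: Summit 44/148 = 29.7%, Memorial 32/87 = 36.8% → Memorial
Mild: Summit 168/252 = 66.7%, Memorial 158/218 = 72.5% → Memorial
Overall: Summit 214/415 = 51.6%, Memorial 194/327 = 59.3% → Memorial
Memorial wins overall and in every case group — no reversal.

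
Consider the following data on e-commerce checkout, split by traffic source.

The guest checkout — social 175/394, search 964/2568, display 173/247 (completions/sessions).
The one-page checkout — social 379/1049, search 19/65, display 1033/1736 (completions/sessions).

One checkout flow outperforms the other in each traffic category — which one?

the guest checkout

Social: the guest checkout 175/394 = 44.4%, the one-page checkout 379/1049 = 36.1% → the guest checkout
Search: the guest checkout 964/2568 = 37.5%, the one-page checkout 19/65 = 29.2% → the guest checkout
Display: the guest checkout 173/247 = 70.0%, the one-page checkout 1033/1736 = 59.5% → the guest checkout
The guest checkout has the higher rate in all 3 groups.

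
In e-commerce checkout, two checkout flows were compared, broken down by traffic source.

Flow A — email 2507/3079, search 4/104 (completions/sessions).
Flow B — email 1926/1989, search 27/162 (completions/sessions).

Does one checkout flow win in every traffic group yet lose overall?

No

Email: Flow A 2507/3079 = 81.4%, Flow B 1926/1989 = 96.8% → Flow B
Search: Flow A 4/104 = 3.8%, Flow B 27/162 = 16.7% → Flow B
Overall: Flow A 2511/3183 = 78.9%, Flow B 1953/2151 = 90.8% → Flow B
Flow B wins overall and in every traffic group — no reversal.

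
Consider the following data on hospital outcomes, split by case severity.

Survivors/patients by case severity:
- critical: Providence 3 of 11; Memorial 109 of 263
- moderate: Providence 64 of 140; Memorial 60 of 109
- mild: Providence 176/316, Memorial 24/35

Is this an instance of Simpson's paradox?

Critical: Providence 3/11 = 27.3%, Memorial 109/263 = 41.4% → Memorial
Moderate: Providence 64/140 = 45.7%, Memorial 60/109 = 55.0% → Memorial
Mild: Providence 176/316 = 55.7%, Memorial 24/35 = 68.6% → Memorial
Overall: Providence 243/467 = 52.0%, Memorial 193/407 = 47.4% → Providence
Memorial wins each case group but Providence wins overall — the comparison reverses. Memorial's patients skew toward critical, which has a lower base rate.

Yes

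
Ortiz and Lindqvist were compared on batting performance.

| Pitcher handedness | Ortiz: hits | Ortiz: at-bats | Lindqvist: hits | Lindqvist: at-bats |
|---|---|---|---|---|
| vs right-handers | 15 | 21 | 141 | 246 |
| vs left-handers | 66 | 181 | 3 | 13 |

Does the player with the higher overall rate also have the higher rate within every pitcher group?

No

Vs right-handers: Ortiz 15/21 = 71.4%, Lindqvist 141/246 = 57.3% → Ortiz
Vs left-handers: Ortiz 66/181 = 36.5%, Lindqvist 3/13 = 23.1% → Ortiz
Overall: Ortiz 81/202 = 40.1%, Lindqvist 144/259 = 55.6% → Lindqvist
Ortiz wins each pitcher group but Lindqvist wins overall — the comparison reverses. Ortiz's at-bats skew toward vs left-handers, which has a lower base rate.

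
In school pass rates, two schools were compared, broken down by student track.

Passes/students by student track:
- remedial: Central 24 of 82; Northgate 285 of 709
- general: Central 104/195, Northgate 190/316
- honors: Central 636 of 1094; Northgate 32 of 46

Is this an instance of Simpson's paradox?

Yes

Remedial: Central 24/82 = 29.3%, Northgate 285/709 = 40.2% → Northgate
General: Central 104/195 = 53.3%, Northgate 190/316 = 60.1% → Northgate
Honors: Central 636/1094 = 58.1%, Northgate 32/46 = 69.6% → Northgate
Overall: Central 764/1371 = 55.7%, Northgate 507/1071 = 47.3% → Central
Northgate wins each student group but Central wins overall — the comparison reverses. Northgate's students skew toward remedial, which has a lower base rate.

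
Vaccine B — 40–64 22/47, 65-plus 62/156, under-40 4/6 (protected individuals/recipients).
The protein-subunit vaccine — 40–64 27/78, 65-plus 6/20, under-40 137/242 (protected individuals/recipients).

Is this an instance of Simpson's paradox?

40–64: Vaccine B 22/47 = 46.8%, the protein-subunit vaccine 27/78 = 34.6% → Vaccine B
65-plus: Vaccine B 62/156 = 39.7%, the protein-subunit vaccine 6/20 = 30.0% → Vaccine B
Under-40: Vaccine B 4/6 = 66.7%, the protein-subunit vaccine 137/242 = 56.6% → Vaccine B
Overall: Vaccine B 88/209 = 42.1%, the protein-subunit vaccine 170/340 = 50.0% → the protein-subunit vaccine
Vaccine B wins each age group but the protein-subunit vaccine wins overall — the comparison reverses. Vaccine B's recipients skew toward 65-plus, which has a lower base rate.

Yes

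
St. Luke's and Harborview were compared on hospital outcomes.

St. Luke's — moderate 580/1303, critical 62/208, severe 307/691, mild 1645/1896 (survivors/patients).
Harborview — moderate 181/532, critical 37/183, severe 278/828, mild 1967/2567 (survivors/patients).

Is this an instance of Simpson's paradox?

No

Moderate: St. Luke's 580/1303 = 44.5%, Harborview 181/532 = 34.0% → St. Luke's
Critical: St. Luke's 62/208 = 29.8%, Harborview 37/183 = 20.2% → St. Luke's
Severe: St. Luke's 307/691 = 44.4%, Harborview 278/828 = 33.6% → St. Luke's
Mild: St. Luke's 1645/1896 = 86.8%, Harborview 1967/2567 = 76.6% → St. Luke's
Overall: St. Luke's 2594/4098 = 63.3%, Harborview 2463/4110 = 59.9% → St. Luke's
St. Luke's wins overall and in every case group — no reversal.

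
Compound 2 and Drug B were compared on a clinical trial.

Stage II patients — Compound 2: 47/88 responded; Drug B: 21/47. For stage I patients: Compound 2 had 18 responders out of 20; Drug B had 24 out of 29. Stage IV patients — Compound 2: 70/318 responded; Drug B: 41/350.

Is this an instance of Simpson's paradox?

Stage II: Compound 2 47/88 = 53.4%, Drug B 21/47 = 44.7% → Compound 2
Stage I: Compound 2 18/20 = 90.0%, Drug B 24/29 = 82.8% → Compound 2
Stage IV: Compound 2 70/318 = 22.0%, Drug B 41/350 = 11.7% → Compound 2
Overall: Compound 2 135/426 = 31.7%, Drug B 86/426 = 20.2% → Compound 2
Compound 2 wins overall and in every disease group — no reversal.

No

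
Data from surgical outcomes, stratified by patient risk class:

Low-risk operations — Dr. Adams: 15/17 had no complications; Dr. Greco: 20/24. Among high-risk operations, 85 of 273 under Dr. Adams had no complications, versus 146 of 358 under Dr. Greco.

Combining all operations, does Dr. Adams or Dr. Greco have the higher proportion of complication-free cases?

Dr. Greco

Low-risk: Dr. Adams 15/17 = 88.2%, Dr. Greco 20/24 = 83.3% → Dr. Adams
High-risk: Dr. Adams 85/273 = 31.1%, Dr. Greco 146/358 = 40.8% → Dr. Greco
Overall: Dr. Adams 100/290 = 34.5%, Dr. Greco 166/382 = 43.5% → Dr. Greco
(Neither sweeps every patient risk group, but Dr. Greco has the higher pooled rate.)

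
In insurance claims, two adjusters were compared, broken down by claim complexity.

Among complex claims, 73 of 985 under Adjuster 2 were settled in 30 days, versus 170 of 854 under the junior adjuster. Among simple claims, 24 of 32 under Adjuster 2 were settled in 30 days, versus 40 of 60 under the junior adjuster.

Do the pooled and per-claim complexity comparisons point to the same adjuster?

No

Complex: Adjuster 2 73/985 = 7.4%, the junior adjuster 170/854 = 19.9% → the junior adjuster
Simple: Adjuster 2 24/32 = 75.0%, the junior adjuster 40/60 = 66.7% → Adjuster 2
Overall: Adjuster 2 97/1017 = 9.5%, the junior adjuster 210/914 = 23.0% → the junior adjuster
Neither sweeps: Adjuster 2 wins 1 of 2 groups, the junior adjuster wins 1. The junior adjuster wins overall but not every group — no Simpson reversal.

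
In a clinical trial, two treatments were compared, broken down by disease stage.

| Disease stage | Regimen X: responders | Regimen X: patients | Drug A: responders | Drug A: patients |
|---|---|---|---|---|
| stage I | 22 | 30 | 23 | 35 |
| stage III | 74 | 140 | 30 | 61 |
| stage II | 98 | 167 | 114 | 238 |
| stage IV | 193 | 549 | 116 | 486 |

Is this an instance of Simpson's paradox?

Stage I: Regimen X 22/30 = 73.3%, Drug A 23/35 = 65.7% → Regimen X
Stage III: Regimen X 74/140 = 52.9%, Drug A 30/61 = 49.2% → Regimen X
Stage II: Regimen X 98/167 = 58.7%, Drug A 114/238 = 47.9% → Regimen X
Stage IV: Regimen X 193/549 = 35.2%, Drug A 116/486 = 23.9% → Regimen X
Overall: Regimen X 387/886 = 43.7%, Drug A 283/820 = 34.5% → Regimen X
Regimen X wins overall and in every disease group — no reversal.

No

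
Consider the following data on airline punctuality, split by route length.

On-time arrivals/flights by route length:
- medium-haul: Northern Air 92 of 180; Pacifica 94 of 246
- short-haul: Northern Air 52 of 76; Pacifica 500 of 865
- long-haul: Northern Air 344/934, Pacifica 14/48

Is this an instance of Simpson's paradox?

Medium-haul: Northern Air 92/180 = 51.1%, Pacifica 94/246 = 38.2% → Northern Air
Short-haul: Northern Air 52/76 = 68.4%, Pacifica 500/865 = 57.8% → Northern Air
Long-haul: Northern Air 344/934 = 36.8%, Pacifica 14/48 = 29.2% → Northern Air
Overall: Northern Air 488/1190 = 41.0%, Pacifica 608/1159 = 52.5% → Pacifica
Northern Air wins each route group but Pacifica wins overall — the comparison reverses. Northern Air's flights skew toward long-haul, which has a lower base rate.

Yes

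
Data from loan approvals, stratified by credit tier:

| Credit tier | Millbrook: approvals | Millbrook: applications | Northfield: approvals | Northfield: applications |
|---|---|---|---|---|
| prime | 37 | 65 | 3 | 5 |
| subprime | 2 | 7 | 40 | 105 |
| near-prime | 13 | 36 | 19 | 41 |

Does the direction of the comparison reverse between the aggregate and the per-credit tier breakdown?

Yes

Prime: Millbrook 37/65 = 56.9%, Northfield 3/5 = 60.0% → Northfield
Subprime: Millbrook 2/7 = 28.6%, Northfield 40/105 = 38.1% → Northfield
Near-prime: Millbrook 13/36 = 36.1%, Northfield 19/41 = 46.3% → Northfield
Overall: Millbrook 52/108 = 48.1%, Northfield 62/151 = 41.1% → Millbrook
Northfield wins each credit group but Millbrook wins overall — the comparison reverses. Northfield's applications skew toward subprime, which has a lower base rate.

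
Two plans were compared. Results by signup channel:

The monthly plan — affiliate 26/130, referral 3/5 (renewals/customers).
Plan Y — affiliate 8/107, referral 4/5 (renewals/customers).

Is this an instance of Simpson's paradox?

No

Affiliate: the monthly plan 26/130 = 20.0%, Plan Y 8/107 = 7.5% → the monthly plan
Referral: the monthly plan 3/5 = 60.0%, Plan Y 4/5 = 80.0% → Plan Y
Overall: the monthly plan 29/135 = 21.5%, Plan Y 12/112 = 10.7% → the monthly plan
Neither sweeps: the monthly plan wins 1 of 2 groups, Plan Y wins 1. The monthly plan wins overall but not every group — no Simpson reversal.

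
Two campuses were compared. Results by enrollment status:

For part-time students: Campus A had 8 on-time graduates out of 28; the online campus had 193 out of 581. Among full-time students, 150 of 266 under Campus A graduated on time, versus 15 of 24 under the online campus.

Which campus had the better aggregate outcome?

Campus A

Part-time: Campus A 8/28 = 28.6%, the online campus 193/581 = 33.2% → the online campus
Full-time: Campus A 150/266 = 56.4%, the online campus 15/24 = 62.5% → the online campus
Overall: Campus A 158/294 = 53.7%, the online campus 208/605 = 34.4% → Campus A
(The online campus wins every enrollment group but Campus A wins overall — the online campus's students skew toward the low-rate part-time group.)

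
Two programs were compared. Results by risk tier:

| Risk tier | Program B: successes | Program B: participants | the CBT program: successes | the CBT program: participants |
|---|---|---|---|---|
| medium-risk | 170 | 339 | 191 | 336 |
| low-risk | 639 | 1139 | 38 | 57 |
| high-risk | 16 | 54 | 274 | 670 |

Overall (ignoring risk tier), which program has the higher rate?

Program B

Medium-risk: Program B 170/339 = 50.1%, the CBT program 191/336 = 56.8% → the CBT program
Low-risk: Program B 639/1139 = 56.1%, the CBT program 38/57 = 66.7% → the CBT program
High-risk: Program B 16/54 = 29.6%, the CBT program 274/670 = 40.9% → the CBT program
Overall: Program B 825/1532 = 53.9%, the CBT program 503/1063 = 47.3% → Program B
(The CBT program wins every risk group but Program B wins overall — the CBT program's participants skew toward the low-rate high-risk group.)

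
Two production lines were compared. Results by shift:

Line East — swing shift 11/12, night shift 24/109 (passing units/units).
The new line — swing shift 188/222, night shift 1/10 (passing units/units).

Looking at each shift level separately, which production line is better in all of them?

Line East

Swing shift: Line East 11/12 = 91.7%, the new line 188/222 = 84.7% → Line East
Night shift: Line East 24/109 = 22.0%, the new line 1/10 = 10.0% → Line East
Line East has the higher rate in both groups.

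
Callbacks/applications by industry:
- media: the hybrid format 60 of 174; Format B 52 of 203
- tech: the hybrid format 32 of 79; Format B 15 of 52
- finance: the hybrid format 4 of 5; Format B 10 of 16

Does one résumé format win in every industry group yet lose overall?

No

Media: the hybrid format 60/174 = 34.5%, Format B 52/203 = 25.6% → the hybrid format
Tech: the hybrid format 32/79 = 40.5%, Format B 15/52 = 28.8% → the hybrid format
Finance: the hybrid format 4/5 = 80.0%, Format B 10/16 = 62.5% → the hybrid format
Overall: the hybrid format 96/258 = 37.2%, Format B 77/271 = 28.4% → the hybrid format
The hybrid format wins overall and in every industry group — no reversal.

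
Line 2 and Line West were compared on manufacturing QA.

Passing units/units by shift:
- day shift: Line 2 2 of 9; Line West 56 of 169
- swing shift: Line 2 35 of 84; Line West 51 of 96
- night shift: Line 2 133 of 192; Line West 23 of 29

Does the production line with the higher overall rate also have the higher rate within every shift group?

No

Day shift: Line 2 2/9 = 22.2%, Line West 56/169 = 33.1% → Line West
Swing shift: Line 2 35/84 = 41.7%, Line West 51/96 = 53.1% → Line West
Night shift: Line 2 133/192 = 69.3%, Line West 23/29 = 79.3% → Line West
Overall: Line 2 170/285 = 59.6%, Line West 130/294 = 44.2% → Line 2
Line West wins each shift group but Line 2 wins overall — the comparison reverses. Line West's units skew toward day shift, which has a lower base rate.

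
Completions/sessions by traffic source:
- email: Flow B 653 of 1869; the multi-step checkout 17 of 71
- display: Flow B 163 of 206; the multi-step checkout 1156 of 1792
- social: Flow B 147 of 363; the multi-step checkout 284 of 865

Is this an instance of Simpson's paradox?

Email: Flow B 653/1869 = 34.9%, the multi-step checkout 17/71 = 23.9% → Flow B
Display: Flow B 163/206 = 79.1%, the multi-step checkout 1156/1792 = 64.5% → Flow B
Social: Flow B 147/363 = 40.5%, the multi-step checkout 284/865 = 32.8% → Flow B
Overall: Flow B 963/2438 = 39.5%, the multi-step checkout 1457/2728 = 53.4% → the multi-step checkout
Flow B wins each traffic group but the multi-step checkout wins overall — the comparison reverses. Flow B's sessions skew toward email, which has a lower base rate.

Yes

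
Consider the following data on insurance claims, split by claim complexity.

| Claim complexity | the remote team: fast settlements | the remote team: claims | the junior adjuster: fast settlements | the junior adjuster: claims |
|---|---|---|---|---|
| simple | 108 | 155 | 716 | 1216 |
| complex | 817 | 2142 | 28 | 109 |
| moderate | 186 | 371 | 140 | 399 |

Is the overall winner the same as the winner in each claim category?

No

Simple: the remote team 108/155 = 69.7%, the junior adjuster 716/1216 = 58.9% → the remote team
Complex: the remote team 817/2142 = 38.1%, the junior adjuster 28/109 = 25.7% → the remote team
Moderate: the remote team 186/371 = 50.1%, the junior adjuster 140/399 = 35.1% → the remote team
Overall: the remote team 1111/2668 = 41.6%, the junior adjuster 884/1724 = 51.3% → the junior adjuster
The remote team wins each claim group but the junior adjuster wins overall — the comparison reverses. The remote team's claims skew toward complex, which has a lower base rate.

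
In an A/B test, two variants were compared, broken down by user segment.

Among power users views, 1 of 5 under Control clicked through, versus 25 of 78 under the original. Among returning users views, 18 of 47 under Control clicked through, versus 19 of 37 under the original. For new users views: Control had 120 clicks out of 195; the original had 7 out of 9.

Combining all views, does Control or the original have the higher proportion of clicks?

Control

Power users: Control 1/5 = 20.0%, the original 25/78 = 32.1% → the original
Returning users: Control 18/47 = 38.3%, the original 19/37 = 51.4% → the original
New users: Control 120/195 = 61.5%, the original 7/9 = 77.8% → the original
Overall: Control 139/247 = 56.3%, the original 51/124 = 41.1% → Control
(The original wins every user group but Control wins overall — the original's views skew toward the low-rate power users group.)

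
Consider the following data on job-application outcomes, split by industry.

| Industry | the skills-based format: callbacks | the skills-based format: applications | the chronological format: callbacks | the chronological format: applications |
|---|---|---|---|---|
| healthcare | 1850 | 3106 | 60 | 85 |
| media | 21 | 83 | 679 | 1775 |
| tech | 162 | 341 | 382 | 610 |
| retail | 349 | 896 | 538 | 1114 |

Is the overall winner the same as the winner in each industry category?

No

Healthcare: the skills-based format 1850/3106 = 59.6%, the chronological format 60/85 = 70.6% → the chronological format
Media: the skills-based format 21/83 = 25.3%, the chronological format 679/1775 = 38.3% → the chronological format
Tech: the skills-based format 162/341 = 47.5%, the chronological format 382/610 = 62.6% → the chronological format
Retail: the skills-based format 349/896 = 39.0%, the chronological format 538/1114 = 48.3% → the chronological format
Overall: the skills-based format 2382/4426 = 53.8%, the chronological format 1659/3584 = 46.3% → the skills-based format
The chronological format wins each industry group but the skills-based format wins overall — the comparison reverses. The chronological format's applications skew toward media, which has a lower base rate.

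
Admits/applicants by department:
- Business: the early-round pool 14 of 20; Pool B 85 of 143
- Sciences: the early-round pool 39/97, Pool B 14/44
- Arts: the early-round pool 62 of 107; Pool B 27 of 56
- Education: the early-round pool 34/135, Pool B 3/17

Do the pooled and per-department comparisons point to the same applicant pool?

No

Business: the early-round pool 14/20 = 70.0%, Pool B 85/143 = 59.4% → the early-round pool
Sciences: the early-round pool 39/97 = 40.2%, Pool B 14/44 = 31.8% → the early-round pool
Arts: the early-round pool 62/107 = 57.9%, Pool B 27/56 = 48.2% → the early-round pool
Education: the early-round pool 34/135 = 25.2%, Pool B 3/17 = 17.6% → the early-round pool
Overall: the early-round pool 149/359 = 41.5%, Pool B 129/260 = 49.6% → Pool B
The early-round pool wins each department group but Pool B wins overall — the comparison reverses. The early-round pool's applicants skew toward Education, which has a lower base rate.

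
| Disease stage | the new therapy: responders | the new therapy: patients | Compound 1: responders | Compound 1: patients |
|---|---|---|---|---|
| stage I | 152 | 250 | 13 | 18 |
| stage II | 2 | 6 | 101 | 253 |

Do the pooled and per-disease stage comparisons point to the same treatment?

Stage I: the new therapy 152/250 = 60.8%, Compound 1 13/18 = 72.2% → Compound 1
Stage II: the new therapy 2/6 = 33.3%, Compound 1 101/253 = 39.9% → Compound 1
Overall: the new therapy 154/256 = 60.2%, Compound 1 114/271 = 42.1% → the new therapy
Compound 1 wins each disease group but the new therapy wins overall — the comparison reverses. Compound 1's patients skew toward stage II, which has a lower base rate.

No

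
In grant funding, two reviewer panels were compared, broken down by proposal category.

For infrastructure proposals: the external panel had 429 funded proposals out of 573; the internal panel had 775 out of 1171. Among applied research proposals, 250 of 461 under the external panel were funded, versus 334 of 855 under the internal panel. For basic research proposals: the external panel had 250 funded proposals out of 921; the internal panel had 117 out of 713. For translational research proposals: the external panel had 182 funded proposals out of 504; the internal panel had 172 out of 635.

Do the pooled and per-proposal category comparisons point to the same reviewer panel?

Infrastructure: the external panel 429/573 = 74.9%, the internal panel 775/1171 = 66.2% → the external panel
Applied research: the external panel 250/461 = 54.2%, the internal panel 334/855 = 39.1% → the external panel
Basic research: the external panel 250/921 = 27.1%, the internal panel 117/713 = 16.4% → the external panel
Translational research: the external panel 182/504 = 36.1%, the internal panel 172/635 = 27.1% → the external panel
Overall: the external panel 1111/2459 = 45.2%, the internal panel 1398/3374 = 41.4% → the external panel
The external panel wins overall and in every proposal group — no reversal.

Yes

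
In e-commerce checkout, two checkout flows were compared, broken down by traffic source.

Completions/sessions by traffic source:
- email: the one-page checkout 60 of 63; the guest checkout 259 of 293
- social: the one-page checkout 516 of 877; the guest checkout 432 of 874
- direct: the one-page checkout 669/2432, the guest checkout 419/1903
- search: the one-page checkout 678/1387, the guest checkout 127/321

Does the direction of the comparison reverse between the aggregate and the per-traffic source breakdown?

No

Email: the one-page checkout 60/63 = 95.2%, the guest checkout 259/293 = 88.4% → the one-page checkout
Social: the one-page checkout 516/877 = 58.8%, the guest checkout 432/874 = 49.4% → the one-page checkout
Direct: the one-page checkout 669/2432 = 27.5%, the guest checkout 419/1903 = 22.0% → the one-page checkout
Search: the one-page checkout 678/1387 = 48.9%, the guest checkout 127/321 = 39.6% → the one-page checkout
Overall: the one-page checkout 1923/4759 = 40.4%, the guest checkout 1237/3391 = 36.5% → the one-page checkout
The one-page checkout wins overall and in every traffic group — no reversal.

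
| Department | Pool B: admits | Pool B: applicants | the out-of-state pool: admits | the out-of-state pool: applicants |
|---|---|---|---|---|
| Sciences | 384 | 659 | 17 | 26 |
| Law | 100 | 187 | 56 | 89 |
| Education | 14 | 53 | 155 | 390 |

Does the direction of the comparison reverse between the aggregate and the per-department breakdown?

Yes

Sciences: Pool B 384/659 = 58.3%, the out-of-state pool 17/26 = 65.4% → the out-of-state pool
Law: Pool B 100/187 = 53.5%, the out-of-state pool 56/89 = 62.9% → the out-of-state pool
Education: Pool B 14/53 = 26.4%, the out-of-state pool 155/390 = 39.7% → the out-of-state pool
Overall: Pool B 498/899 = 55.4%, the out-of-state pool 228/505 = 45.1% → Pool B
The out-of-state pool wins each department group but Pool B wins overall — the comparison reverses. The out-of-state pool's applicants skew toward Education, which has a lower base rate.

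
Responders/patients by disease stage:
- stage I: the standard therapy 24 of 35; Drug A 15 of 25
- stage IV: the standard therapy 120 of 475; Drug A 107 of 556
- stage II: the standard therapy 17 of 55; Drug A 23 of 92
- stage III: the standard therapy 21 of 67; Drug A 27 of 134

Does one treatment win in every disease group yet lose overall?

Stage I: the standard therapy 24/35 = 68.6%, Drug A 15/25 = 60.0% → the standard therapy
Stage IV: the standard therapy 120/475 = 25.3%, Drug A 107/556 = 19.2% → the standard therapy
Stage II: the standard therapy 17/55 = 30.9%, Drug A 23/92 = 25.0% → the standard therapy
Stage III: the standard therapy 21/67 = 31.3%, Drug A 27/134 = 20.1% → the standard therapy
Overall: the standard therapy 182/632 = 28.8%, Drug A 172/807 = 21.3% → the standard therapy
The standard therapy wins overall and in every disease group — no reversal.

No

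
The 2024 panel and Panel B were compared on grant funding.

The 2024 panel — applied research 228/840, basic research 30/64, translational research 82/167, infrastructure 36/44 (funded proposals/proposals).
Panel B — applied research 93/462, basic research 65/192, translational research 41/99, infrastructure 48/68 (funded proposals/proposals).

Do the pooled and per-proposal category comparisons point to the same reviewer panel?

Applied research: the 2024 panel 228/840 = 27.1%, Panel B 93/462 = 20.1% → the 2024 panel
Basic research: the 2024 panel 30/64 = 46.9%, Panel B 65/192 = 33.9% → the 2024 panel
Translational research: the 2024 panel 82/167 = 49.1%, Panel B 41/99 = 41.4% → the 2024 panel
Infrastructure: the 2024 panel 36/44 = 81.8%, Panel B 48/68 = 70.6% → the 2024 panel
Overall: the 2024 panel 376/1115 = 33.7%, Panel B 247/821 = 30.1% → the 2024 panel
The 2024 panel wins overall and in every proposal group — no reversal.

Yes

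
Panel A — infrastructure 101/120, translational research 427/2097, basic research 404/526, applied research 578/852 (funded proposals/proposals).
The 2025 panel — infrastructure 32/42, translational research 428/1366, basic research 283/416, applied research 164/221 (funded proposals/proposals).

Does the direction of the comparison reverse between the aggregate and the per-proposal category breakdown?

Infrastructure: Panel A 101/120 = 84.2%, the 2025 panel 32/42 = 76.2% → Panel A
Translational research: Panel A 427/2097 = 20.4%, the 2025 panel 428/1366 = 31.3% → the 2025 panel
Basic research: Panel A 404/526 = 76.8%, the 2025 panel 283/416 = 68.0% → Panel A
Applied research: Panel A 578/852 = 67.8%, the 2025 panel 164/221 = 74.2% → the 2025 panel
Overall: Panel A 1510/3595 = 42.0%, the 2025 panel 907/2045 = 44.4% → the 2025 panel
Neither sweeps: Panel A wins 2 of 4 groups, the 2025 panel wins 2. The 2025 panel wins overall but not every group — no Simpson reversal.

No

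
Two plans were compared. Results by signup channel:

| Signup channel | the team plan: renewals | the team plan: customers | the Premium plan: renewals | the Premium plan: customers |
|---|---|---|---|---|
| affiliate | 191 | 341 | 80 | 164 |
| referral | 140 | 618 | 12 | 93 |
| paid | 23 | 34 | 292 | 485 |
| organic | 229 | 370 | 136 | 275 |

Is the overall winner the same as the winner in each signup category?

No

Affiliate: the team plan 191/341 = 56.0%, the Premium plan 80/164 = 48.8% → the team plan
Referral: the team plan 140/618 = 22.7%, the Premium plan 12/93 = 12.9% → the team plan
Paid: the team plan 23/34 = 67.6%, the Premium plan 292/485 = 60.2% → the team plan
Organic: the team plan 229/370 = 61.9%, the Premium plan 136/275 = 49.5% → the team plan
Overall: the team plan 583/1363 = 42.8%, the Premium plan 520/1017 = 51.1% → the Premium plan
The team plan wins each signup group but the Premium plan wins overall — the comparison reverses. The team plan's customers skew toward referral, which has a lower base rate.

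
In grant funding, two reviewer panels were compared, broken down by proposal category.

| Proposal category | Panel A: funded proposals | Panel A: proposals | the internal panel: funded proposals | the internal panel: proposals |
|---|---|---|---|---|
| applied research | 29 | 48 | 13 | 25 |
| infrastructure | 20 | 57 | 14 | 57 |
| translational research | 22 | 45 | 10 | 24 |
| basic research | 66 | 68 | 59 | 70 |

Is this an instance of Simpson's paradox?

Applied research: Panel A 29/48 = 60.4%, the internal panel 13/25 = 52.0% → Panel A
Infrastructure: Panel A 20/57 = 35.1%, the internal panel 14/57 = 24.6% → Panel A
Translational research: Panel A 22/45 = 48.9%, the internal panel 10/24 = 41.7% → Panel A
Basic research: Panel A 66/68 = 97.1%, the internal panel 59/70 = 84.3% → Panel A
Overall: Panel A 137/218 = 62.8%, the internal panel 96/176 = 54.5% → Panel A
Panel A wins overall and in every proposal group — no reversal.

No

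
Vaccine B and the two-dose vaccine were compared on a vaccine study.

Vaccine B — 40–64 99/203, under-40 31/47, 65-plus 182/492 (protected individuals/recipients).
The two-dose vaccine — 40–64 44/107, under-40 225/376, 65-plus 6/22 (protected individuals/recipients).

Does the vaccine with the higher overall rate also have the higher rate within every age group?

No

40–64: Vaccine B 99/203 = 48.8%, the two-dose vaccine 44/107 = 41.1% → Vaccine B
Under-40: Vaccine B 31/47 = 66.0%, the two-dose vaccine 225/376 = 59.8% → Vaccine B
65-plus: Vaccine B 182/492 = 37.0%, the two-dose vaccine 6/22 = 27.3% → Vaccine B
Overall: Vaccine B 312/742 = 42.0%, the two-dose vaccine 275/505 = 54.5% → the two-dose vaccine
Vaccine B wins each age group but the two-dose vaccine wins overall — the comparison reverses. Vaccine B's recipients skew toward 65-plus, which has a lower base rate.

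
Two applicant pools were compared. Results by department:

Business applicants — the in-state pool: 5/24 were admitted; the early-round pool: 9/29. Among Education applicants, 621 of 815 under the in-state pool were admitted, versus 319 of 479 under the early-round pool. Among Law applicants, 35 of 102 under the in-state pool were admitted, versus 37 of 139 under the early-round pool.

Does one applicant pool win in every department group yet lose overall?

No

Business: the in-state pool 5/24 = 20.8%, the early-round pool 9/29 = 31.0% → the early-round pool
Education: the in-state pool 621/815 = 76.2%, the early-round pool 319/479 = 66.6% → the in-state pool
Law: the in-state pool 35/102 = 34.3%, the early-round pool 37/139 = 26.6% → the in-state pool
Overall: the in-state pool 661/941 = 70.2%, the early-round pool 365/647 = 56.4% → the in-state pool
Neither sweeps: the in-state pool wins 2 of 3 groups, the early-round pool wins 1. The in-state pool wins overall but not every group — no Simpson reversal.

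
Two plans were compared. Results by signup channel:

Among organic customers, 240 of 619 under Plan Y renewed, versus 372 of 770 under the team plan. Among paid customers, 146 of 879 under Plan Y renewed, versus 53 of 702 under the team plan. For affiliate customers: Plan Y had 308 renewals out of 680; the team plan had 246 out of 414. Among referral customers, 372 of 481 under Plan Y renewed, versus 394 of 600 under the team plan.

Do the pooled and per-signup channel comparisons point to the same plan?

No

Organic: Plan Y 240/619 = 38.8%, the team plan 372/770 = 48.3% → the team plan
Paid: Plan Y 146/879 = 16.6%, the team plan 53/702 = 7.5% → Plan Y
Affiliate: Plan Y 308/680 = 45.3%, the team plan 246/414 = 59.4% → the team plan
Referral: Plan Y 372/481 = 77.3%, the team plan 394/600 = 65.7% → Plan Y
Overall: Plan Y 1066/2659 = 40.1%, the team plan 1065/2486 = 42.8% → the team plan
Neither sweeps: Plan Y wins 2 of 4 groups, the team plan wins 2. The team plan wins overall but not every group — no Simpson reversal.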